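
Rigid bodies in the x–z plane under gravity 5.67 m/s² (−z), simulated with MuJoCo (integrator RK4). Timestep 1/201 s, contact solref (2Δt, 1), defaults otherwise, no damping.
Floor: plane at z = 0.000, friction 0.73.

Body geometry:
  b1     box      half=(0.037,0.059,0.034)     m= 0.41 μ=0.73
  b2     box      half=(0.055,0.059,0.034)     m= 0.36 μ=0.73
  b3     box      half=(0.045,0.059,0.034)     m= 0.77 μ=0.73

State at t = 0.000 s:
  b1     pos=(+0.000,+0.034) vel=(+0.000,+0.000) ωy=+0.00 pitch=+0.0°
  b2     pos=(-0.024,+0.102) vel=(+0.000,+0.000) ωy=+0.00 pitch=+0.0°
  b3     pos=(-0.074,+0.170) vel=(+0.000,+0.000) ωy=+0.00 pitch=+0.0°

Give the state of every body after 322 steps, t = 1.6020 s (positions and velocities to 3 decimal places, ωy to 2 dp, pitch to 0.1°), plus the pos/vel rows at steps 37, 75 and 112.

State at t = 1.6020 s:
  b1     pos=(+0.000,+0.034) vel=(+0.000,+0.000) ωy=+0.00 pitch=+0.0°
  b2     pos=(-0.077,+0.055) vel=(+0.000,+0.000) ωy=+0.00 pitch=-90.0°
  b3     pos=(-0.261,+0.034) vel=(+0.000,+0.000) ωy=+0.00 pitch=+180.0°

Key-timestep trajectory:
   step    t(s)  b1.x    b1.z    b1.vx   b1.vz   b2.x    b2.z    b2.vx   b2.vz   b3.x    b3.z    b3.vx   b3.vz 
     37  0.1841   +0.000  +0.034  +0.001  +0.000   -0.032  +0.104  -0.104  +0.014   -0.097  +0.158  -0.266  -0.178
     75  0.3731   +0.000  +0.034  +0.000  +0.000   -0.068  +0.085  -0.244  -0.411   -0.162  +0.053  -0.392  -0.881
    112  0.5572   +0.000  +0.034  +0.000  +0.000   -0.077  +0.055  -0.049  -0.028   -0.227  +0.055  -0.300  -0.059


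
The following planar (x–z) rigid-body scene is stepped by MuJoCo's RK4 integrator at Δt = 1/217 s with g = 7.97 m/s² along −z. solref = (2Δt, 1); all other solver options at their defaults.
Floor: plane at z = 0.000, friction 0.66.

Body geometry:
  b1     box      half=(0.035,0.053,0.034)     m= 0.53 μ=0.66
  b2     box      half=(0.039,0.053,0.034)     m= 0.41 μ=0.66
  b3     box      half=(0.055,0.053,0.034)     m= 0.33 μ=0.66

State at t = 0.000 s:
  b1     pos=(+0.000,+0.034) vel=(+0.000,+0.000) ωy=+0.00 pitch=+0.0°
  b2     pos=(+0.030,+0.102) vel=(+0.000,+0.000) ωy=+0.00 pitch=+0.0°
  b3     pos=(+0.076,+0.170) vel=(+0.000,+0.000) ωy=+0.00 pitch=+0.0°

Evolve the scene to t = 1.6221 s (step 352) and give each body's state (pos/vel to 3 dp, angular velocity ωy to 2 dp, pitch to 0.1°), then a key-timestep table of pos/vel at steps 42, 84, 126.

State at t = 1.6221 s:
  b1     pos=(+0.000,+0.034) vel=(+0.000,+0.000) ωy=+0.00 pitch=+0.0°
  b2     pos=(+0.076,+0.039) vel=(+0.000,+0.000) ωy=+0.00 pitch=+90.0°
  b3     pos=(+0.278,+0.034) vel=(+0.000,+0.000) ωy=+0.00 pitch=+180.0°

Key-timestep trajectory:
   step    t(s)  b1.x    b1.z    b1.vx   b1.vz   b2.x    b2.z    b2.vx   b2.vz   b3.x    b3.z    b3.vx   b3.vz 
     42  0.1935   +0.000  +0.034  +0.000  +0.000   +0.044  +0.101  +0.165  -0.049   +0.113  +0.146  +0.389  -0.391
     84  0.3871   +0.000  +0.034  +0.000  +0.000   +0.076  +0.038  -0.192  -0.039   +0.197  +0.059  +0.273  +0.157
    126  0.5806   +0.000  +0.034  +0.000  +0.000   +0.076  +0.039  +0.000  +0.000   +0.240  +0.062  +0.256  -0.087


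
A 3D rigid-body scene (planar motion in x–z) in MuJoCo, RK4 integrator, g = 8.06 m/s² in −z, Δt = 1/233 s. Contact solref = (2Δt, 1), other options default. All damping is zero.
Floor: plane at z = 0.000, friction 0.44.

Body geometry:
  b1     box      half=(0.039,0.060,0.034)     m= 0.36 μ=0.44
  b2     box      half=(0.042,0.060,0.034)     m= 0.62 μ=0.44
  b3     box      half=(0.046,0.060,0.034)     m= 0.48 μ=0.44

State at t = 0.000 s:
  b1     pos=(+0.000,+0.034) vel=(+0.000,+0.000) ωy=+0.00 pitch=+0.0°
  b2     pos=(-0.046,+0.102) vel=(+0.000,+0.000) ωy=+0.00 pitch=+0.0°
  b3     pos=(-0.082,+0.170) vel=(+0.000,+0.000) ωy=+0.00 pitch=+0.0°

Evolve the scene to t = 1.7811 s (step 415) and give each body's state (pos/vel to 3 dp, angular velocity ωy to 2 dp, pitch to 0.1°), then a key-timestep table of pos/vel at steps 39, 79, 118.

State at t = 1.7811 s:
  b1     pos=(+0.000,+0.034) vel=(+0.000,+0.000) ωy=+0.00 pitch=+0.0°
  b2     pos=(-0.087,+0.042) vel=(+0.000,+0.000) ωy=+0.00 pitch=-90.0°
  b3     pos=(-0.281,+0.034) vel=(+0.000,+0.000) ωy=+0.00 pitch=+180.0°

Key-timestep trajectory:
   step    t(s)  b1.x    b1.z    b1.vx   b1.vz   b2.x    b2.z    b2.vx   b2.vz   b3.x    b3.z    b3.vx   b3.vz 
     39  0.1674   +0.000  +0.034  +0.001  +0.000   -0.059  +0.096  -0.167  -0.116   -0.120  +0.143  -0.447  -0.473
     79  0.3391   +0.000  +0.034  +0.000  +0.000   -0.090  +0.045  -0.031  +0.031   -0.205  +0.052  -0.330  +0.165
    118  0.5064   +0.000  +0.034  +0.000  +0.000   -0.087  +0.042  +0.000  +0.000   -0.248  +0.055  -0.277  -0.087


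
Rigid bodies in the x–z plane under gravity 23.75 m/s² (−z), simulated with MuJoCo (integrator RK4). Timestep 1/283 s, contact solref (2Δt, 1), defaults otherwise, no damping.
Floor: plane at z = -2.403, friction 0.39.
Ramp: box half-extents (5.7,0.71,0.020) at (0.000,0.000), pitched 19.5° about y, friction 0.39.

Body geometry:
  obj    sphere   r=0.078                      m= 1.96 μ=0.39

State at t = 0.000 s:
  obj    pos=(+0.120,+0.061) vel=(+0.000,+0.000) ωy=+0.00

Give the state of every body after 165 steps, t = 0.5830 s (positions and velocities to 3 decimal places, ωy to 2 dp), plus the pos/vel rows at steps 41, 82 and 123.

State at t = 0.5830 s:
  obj    pos=(+1.028,-0.260) vel=(+3.112,-1.102) ωy=+42.32

Key-timestep trajectory:
   step    t(s)  obj.x    obj.z    obj.vx   obj.vz 
     41  0.1449   +0.176  +0.042  +0.774  -0.274
     82  0.2898   +0.344  -0.018  +1.547  -0.548
    123  0.4346   +0.624  -0.117  +2.320  -0.822


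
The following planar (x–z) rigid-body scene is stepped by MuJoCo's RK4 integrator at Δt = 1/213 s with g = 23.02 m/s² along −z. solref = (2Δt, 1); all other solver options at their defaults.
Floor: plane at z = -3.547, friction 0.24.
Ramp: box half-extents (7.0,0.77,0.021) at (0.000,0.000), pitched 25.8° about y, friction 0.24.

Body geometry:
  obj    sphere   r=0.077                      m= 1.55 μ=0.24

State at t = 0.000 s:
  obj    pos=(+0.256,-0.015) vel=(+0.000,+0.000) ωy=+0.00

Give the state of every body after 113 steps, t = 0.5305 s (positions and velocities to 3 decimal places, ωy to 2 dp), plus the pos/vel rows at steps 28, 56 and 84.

State at t = 0.5305 s:
  obj    pos=(+1.163,-0.453) vel=(+3.419,-1.653) ωy=+49.29

Key-timestep trajectory:
   step    t(s)  obj.x    obj.z    obj.vx   obj.vz 
     28  0.1315   +0.312  -0.042  +0.847  -0.410
     56  0.2629   +0.479  -0.123  +1.694  -0.819
     84  0.3944   +0.757  -0.257  +2.541  -1.229


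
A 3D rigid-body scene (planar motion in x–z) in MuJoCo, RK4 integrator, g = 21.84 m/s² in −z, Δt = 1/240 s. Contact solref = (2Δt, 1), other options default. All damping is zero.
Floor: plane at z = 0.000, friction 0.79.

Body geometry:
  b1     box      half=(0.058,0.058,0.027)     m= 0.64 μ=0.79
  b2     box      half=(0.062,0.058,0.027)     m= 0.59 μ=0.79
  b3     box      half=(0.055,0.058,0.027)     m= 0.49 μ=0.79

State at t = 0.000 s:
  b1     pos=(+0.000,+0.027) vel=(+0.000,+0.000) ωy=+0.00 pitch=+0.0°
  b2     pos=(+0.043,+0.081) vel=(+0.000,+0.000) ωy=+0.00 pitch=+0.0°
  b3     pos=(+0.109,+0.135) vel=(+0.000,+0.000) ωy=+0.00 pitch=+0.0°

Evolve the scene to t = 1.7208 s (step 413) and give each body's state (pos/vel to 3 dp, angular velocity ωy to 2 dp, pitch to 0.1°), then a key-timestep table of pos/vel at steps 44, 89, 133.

State at t = 1.7208 s:
  b1     pos=(+0.000,+0.027) vel=(+0.000,+0.000) ωy=+0.00 pitch=+0.0°
  b2     pos=(+0.100,+0.062) vel=(+0.000,+0.000) ωy=+0.00 pitch=+90.0°
  b3     pos=(+0.199,+0.055) vel=(+0.000,+0.000) ωy=+0.00 pitch=+90.0°

Key-timestep trajectory:
   step    t(s)  b1.x    b1.z    b1.vx   b1.vz   b2.x    b2.z    b2.vx   b2.vz   b3.x    b3.z    b3.vx   b3.vz 
     44  0.1833   +0.000  +0.027  +0.000  +0.000   +0.081  +0.072  +0.421  -0.661   +0.166  +0.059  +0.218  +0.202
     89  0.3708   +0.000  +0.027  +0.000  +0.000   +0.102  +0.063  -0.300  -0.124   +0.215  +0.060  +0.012  +0.001
    133  0.5542   +0.000  +0.027  +0.000  +0.000   +0.098  +0.062  -0.044  +0.035   +0.192  +0.058  +0.115  -0.042


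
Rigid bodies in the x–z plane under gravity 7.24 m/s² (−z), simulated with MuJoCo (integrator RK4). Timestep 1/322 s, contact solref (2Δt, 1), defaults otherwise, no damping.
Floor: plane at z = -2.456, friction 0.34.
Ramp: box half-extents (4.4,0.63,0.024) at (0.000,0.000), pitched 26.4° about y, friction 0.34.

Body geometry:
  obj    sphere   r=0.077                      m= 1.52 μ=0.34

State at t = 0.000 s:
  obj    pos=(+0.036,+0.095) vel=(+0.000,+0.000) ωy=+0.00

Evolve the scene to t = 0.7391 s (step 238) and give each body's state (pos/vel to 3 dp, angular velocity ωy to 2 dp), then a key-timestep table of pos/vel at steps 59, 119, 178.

State at t = 0.7391 s:
  obj    pos=(+0.599,-0.184) vel=(+1.522,-0.756) ωy=+22.07

Key-timestep trajectory:
   step    t(s)  obj.x    obj.z    obj.vx   obj.vz 
     59  0.1832   +0.071  +0.078  +0.377  -0.187
    119  0.3696   +0.177  +0.025  +0.761  -0.378
    178  0.5528   +0.351  -0.061  +1.139  -0.565


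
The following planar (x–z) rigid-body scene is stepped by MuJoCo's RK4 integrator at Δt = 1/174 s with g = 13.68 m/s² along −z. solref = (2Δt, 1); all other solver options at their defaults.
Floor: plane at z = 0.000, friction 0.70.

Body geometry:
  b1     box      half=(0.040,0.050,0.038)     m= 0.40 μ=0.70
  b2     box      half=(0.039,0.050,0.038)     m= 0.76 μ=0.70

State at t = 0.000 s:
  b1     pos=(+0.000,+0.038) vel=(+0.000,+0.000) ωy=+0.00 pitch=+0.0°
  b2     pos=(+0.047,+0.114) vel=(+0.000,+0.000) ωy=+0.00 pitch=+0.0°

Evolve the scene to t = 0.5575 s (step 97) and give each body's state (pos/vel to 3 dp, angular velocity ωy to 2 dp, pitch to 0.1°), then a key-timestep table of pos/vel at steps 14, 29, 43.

State at t = 0.5575 s:
  b1     pos=(+0.000,+0.038) vel=(+0.000,+0.000) ωy=+0.00 pitch=+0.0°
  b2     pos=(+0.091,+0.039) vel=(+0.000,+0.000) ωy=+0.00 pitch=+90.0°

Key-timestep trajectory:
   step    t(s)  b1.x    b1.z    b1.vx   b1.vz   b2.x    b2.z    b2.vx   b2.vz 
     14  0.0805   +0.000  +0.038  -0.001  +0.000   +0.052  +0.113  +0.140  -0.045
     29  0.1667   +0.000  +0.038  +0.000  +0.000   +0.073  +0.096  +0.321  -0.471
     43  0.2471   +0.000  +0.038  +0.000  +0.000   +0.093  +0.035  -0.095  +0.126


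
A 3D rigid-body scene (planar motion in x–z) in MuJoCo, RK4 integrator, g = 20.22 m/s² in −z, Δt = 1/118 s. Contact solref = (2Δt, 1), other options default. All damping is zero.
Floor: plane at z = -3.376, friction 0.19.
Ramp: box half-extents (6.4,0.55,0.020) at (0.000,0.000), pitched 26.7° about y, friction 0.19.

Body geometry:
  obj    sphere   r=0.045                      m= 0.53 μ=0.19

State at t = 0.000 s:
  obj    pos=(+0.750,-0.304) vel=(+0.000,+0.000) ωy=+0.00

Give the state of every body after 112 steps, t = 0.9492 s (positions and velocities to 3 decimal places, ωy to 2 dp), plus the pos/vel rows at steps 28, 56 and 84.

State at t = 0.9492 s:
  obj    pos=(+3.362,-1.618) vel=(+5.503,-2.768) ωy=+136.80

Key-timestep trajectory:
   step    t(s)  obj.x    obj.z    obj.vx   obj.vz 
     28  0.2373   +0.913  -0.387  +1.376  -0.692
     56  0.4746   +1.403  -0.633  +2.752  -1.384
     84  0.7119   +2.219  -1.043  +4.127  -2.076


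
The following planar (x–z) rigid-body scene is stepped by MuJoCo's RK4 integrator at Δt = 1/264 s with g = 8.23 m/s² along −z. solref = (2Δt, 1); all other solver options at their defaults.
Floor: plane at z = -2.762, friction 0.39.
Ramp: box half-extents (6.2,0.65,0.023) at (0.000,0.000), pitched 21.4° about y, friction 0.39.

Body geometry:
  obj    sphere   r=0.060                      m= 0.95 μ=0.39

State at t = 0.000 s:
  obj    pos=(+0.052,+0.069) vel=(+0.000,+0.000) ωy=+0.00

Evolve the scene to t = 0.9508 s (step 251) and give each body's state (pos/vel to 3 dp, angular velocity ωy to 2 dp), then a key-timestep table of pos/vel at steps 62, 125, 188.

State at t = 0.9508 s:
  obj    pos=(+0.955,-0.285) vel=(+1.899,-0.744) ωy=+33.98

Key-timestep trajectory:
   step    t(s)  obj.x    obj.z    obj.vx   obj.vz 
     62  0.2348   +0.107  +0.047  +0.469  -0.184
    125  0.4735   +0.276  -0.019  +0.946  -0.371
    188  0.7121   +0.558  -0.130  +1.422  -0.557


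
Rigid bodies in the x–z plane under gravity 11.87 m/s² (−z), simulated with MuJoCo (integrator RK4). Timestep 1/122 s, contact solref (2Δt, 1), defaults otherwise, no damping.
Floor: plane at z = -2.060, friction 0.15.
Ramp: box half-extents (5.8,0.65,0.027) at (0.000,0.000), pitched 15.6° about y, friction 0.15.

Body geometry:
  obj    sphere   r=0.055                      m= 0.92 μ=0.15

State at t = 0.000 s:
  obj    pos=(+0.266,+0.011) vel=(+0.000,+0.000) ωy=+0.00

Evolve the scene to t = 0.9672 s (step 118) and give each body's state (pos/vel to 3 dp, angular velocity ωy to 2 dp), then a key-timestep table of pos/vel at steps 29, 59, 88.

State at t = 0.9672 s:
  obj    pos=(+1.293,-0.276) vel=(+2.124,-0.593) ωy=+40.08

Key-timestep trajectory:
   step    t(s)  obj.x    obj.z    obj.vx   obj.vz 
     29  0.2377   +0.328  -0.006  +0.522  -0.146
     59  0.4836   +0.523  -0.061  +1.062  -0.297
     88  0.7213   +0.837  -0.149  +1.584  -0.442


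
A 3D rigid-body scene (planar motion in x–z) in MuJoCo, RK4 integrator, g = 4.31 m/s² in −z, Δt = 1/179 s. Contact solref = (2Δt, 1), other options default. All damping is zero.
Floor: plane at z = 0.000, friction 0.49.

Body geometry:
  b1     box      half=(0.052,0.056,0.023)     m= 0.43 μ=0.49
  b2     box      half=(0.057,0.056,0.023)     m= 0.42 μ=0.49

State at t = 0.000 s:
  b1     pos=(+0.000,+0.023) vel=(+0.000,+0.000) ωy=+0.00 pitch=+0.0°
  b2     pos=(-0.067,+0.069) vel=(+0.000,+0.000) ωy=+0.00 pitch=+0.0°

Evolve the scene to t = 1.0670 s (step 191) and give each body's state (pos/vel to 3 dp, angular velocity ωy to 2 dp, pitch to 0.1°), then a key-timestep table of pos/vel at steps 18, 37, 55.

State at t = 1.0670 s:
  b1     pos=(+0.000,+0.023) vel=(+0.000,+0.000) ωy=+0.00 pitch=+0.0°
  b2     pos=(-0.078,+0.054) vel=(+0.000,+0.000) ωy=+0.00 pitch=-39.7°

Key-timestep trajectory:
   step    t(s)  b1.x    b1.z    b1.vx   b1.vz   b2.x    b2.z    b2.vx   b2.vz 
     18  0.1006   +0.000  +0.023  +0.000  +0.000   -0.071  +0.066  -0.072  -0.063
     37  0.2067   +0.000  +0.023  +0.000  +0.000   -0.080  +0.053  -0.054  +0.067
     55  0.3073   +0.000  +0.023  +0.000  +0.000   -0.080  +0.055  +0.050  -0.024


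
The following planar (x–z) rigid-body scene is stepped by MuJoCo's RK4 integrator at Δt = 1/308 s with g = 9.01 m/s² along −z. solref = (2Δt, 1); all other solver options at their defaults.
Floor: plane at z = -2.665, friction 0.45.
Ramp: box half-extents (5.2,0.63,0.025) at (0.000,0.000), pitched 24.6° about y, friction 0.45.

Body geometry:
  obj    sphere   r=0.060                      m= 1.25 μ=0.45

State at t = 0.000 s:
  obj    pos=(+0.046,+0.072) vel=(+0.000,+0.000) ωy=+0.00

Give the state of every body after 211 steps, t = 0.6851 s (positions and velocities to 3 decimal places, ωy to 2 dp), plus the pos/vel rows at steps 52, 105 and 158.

State at t = 0.6851 s:
  obj    pos=(+0.618,-0.189) vel=(+1.669,-0.764) ωy=+30.58

Key-timestep trajectory:
   step    t(s)  obj.x    obj.z    obj.vx   obj.vz 
     52  0.1688   +0.081  +0.056  +0.411  -0.188
    105  0.3409   +0.188  +0.008  +0.830  -0.380
    158  0.5130   +0.367  -0.074  +1.250  -0.572


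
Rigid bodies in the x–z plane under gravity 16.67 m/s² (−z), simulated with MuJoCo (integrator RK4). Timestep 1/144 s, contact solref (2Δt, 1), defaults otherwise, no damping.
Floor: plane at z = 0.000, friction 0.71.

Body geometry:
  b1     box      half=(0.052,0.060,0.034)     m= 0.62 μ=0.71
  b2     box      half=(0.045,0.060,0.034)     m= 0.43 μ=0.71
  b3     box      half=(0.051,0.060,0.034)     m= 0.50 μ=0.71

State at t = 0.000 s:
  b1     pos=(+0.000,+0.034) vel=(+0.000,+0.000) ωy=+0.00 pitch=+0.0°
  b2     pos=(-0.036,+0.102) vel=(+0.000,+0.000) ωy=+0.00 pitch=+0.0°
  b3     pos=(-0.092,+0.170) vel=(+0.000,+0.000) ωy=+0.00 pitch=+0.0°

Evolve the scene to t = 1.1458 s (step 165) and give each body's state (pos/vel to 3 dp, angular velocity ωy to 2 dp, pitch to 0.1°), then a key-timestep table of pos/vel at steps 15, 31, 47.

State at t = 1.1458 s:
  b1     pos=(+0.000,+0.034) vel=(+0.000,+0.000) ωy=+0.00 pitch=+0.0°
  b2     pos=(-0.036,+0.102) vel=(+0.000,+0.000) ωy=+0.00 pitch=+0.0°
  b3     pos=(-0.143,+0.051) vel=(+0.000,+0.000) ωy=+0.00 pitch=-90.0°

Key-timestep trajectory:
   step    t(s)  b1.x    b1.z    b1.vx   b1.vz   b2.x    b2.z    b2.vx   b2.vz   b3.x    b3.z    b3.vx   b3.vz 
     15  0.1042   +0.000  +0.034  +0.001  +0.000   -0.039  +0.103  -0.046  +0.018   -0.109  +0.160  -0.335  -0.240
     31  0.2153   +0.000  +0.034  -0.001  +0.000   -0.037  +0.102  +0.158  -0.067   -0.153  +0.059  -0.398  -1.808
     47  0.3264   +0.000  +0.034  +0.000  +0.000   -0.036  +0.102  -0.001  +0.000   -0.142  +0.051  -0.129  -0.077


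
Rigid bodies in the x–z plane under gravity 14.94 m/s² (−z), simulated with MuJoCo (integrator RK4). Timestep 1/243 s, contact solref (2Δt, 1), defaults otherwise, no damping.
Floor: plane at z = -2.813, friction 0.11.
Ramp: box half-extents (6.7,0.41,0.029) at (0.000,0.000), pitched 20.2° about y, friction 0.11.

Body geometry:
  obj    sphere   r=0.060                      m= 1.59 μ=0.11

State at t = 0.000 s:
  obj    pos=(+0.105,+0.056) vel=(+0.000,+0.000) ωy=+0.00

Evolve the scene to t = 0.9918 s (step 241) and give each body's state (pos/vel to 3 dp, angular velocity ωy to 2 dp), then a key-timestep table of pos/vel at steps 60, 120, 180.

State at t = 0.9918 s:
  obj    pos=(+1.806,-0.570) vel=(+3.430,-1.262) ωy=+60.89

Key-timestep trajectory:
   step    t(s)  obj.x    obj.z    obj.vx   obj.vz 
     60  0.2469   +0.211  +0.017  +0.854  -0.314
    120  0.4938   +0.527  -0.099  +1.708  -0.628
    180  0.7407   +1.054  -0.293  +2.562  -0.943


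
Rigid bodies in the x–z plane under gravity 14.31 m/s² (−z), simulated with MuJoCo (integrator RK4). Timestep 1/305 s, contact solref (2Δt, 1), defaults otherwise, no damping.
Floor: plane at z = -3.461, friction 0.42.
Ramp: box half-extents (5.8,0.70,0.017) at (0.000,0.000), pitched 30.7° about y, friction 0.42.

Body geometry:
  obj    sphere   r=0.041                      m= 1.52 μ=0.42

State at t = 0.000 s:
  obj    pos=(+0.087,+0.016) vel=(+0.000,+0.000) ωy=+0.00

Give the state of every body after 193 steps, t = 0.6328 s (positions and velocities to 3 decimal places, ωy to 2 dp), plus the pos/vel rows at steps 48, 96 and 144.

State at t = 0.6328 s:
  obj    pos=(+0.985,-0.518) vel=(+2.839,-1.686) ωy=+80.53

Key-timestep trajectory:
   step    t(s)  obj.x    obj.z    obj.vx   obj.vz 
     48  0.1574   +0.143  -0.017  +0.706  -0.419
     96  0.3148   +0.309  -0.116  +1.412  -0.839
    144  0.4721   +0.587  -0.281  +2.119  -1.258


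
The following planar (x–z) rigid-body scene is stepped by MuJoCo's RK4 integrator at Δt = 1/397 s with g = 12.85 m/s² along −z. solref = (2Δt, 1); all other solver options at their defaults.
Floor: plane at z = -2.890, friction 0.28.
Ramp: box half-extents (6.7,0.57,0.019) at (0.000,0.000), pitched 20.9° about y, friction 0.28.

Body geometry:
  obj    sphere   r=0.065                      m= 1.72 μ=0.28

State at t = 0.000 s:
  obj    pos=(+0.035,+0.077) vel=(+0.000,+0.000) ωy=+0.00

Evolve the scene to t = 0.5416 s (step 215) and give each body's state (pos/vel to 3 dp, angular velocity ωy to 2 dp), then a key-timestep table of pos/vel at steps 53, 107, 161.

State at t = 0.5416 s:
  obj    pos=(+0.484,-0.095) vel=(+1.657,-0.633) ωy=+27.28

Key-timestep trajectory:
   step    t(s)  obj.x    obj.z    obj.vx   obj.vz 
     53  0.1335   +0.062  +0.066  +0.408  -0.156
    107  0.2695   +0.146  +0.034  +0.825  -0.315
    161  0.4055   +0.286  -0.019  +1.241  -0.474


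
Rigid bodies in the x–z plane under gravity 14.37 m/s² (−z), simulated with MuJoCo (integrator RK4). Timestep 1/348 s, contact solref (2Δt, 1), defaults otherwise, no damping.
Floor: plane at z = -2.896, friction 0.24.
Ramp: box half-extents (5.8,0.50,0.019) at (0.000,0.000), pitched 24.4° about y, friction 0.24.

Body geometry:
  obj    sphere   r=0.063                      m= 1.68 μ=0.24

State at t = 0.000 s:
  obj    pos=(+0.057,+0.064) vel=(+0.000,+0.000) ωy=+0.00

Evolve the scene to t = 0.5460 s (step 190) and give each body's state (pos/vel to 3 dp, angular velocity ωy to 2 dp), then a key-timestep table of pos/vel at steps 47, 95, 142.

State at t = 0.5460 s:
  obj    pos=(+0.633,-0.197) vel=(+2.108,-0.956) ωy=+36.74

Key-timestep trajectory:
   step    t(s)  obj.x    obj.z    obj.vx   obj.vz 
     47  0.1351   +0.092  +0.048  +0.522  -0.237
     95  0.2730   +0.201  -0.001  +1.054  -0.478
    142  0.4080   +0.379  -0.082  +1.576  -0.715


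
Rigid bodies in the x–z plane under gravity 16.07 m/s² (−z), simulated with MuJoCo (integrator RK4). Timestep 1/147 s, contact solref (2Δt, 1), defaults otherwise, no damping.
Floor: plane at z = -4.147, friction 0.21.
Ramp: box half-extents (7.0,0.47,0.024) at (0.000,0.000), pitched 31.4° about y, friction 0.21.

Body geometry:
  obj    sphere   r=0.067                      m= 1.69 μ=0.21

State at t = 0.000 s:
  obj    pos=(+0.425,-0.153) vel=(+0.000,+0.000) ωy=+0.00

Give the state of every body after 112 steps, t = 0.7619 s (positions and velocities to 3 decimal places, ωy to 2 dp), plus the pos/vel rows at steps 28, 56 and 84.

State at t = 0.7619 s:
  obj    pos=(+1.907,-1.058) vel=(+3.890,-2.374) ωy=+67.97

Key-timestep trajectory:
   step    t(s)  obj.x    obj.z    obj.vx   obj.vz 
     28  0.1905   +0.518  -0.209  +0.973  -0.594
     56  0.3810   +0.796  -0.379  +1.945  -1.187
     84  0.5714   +1.259  -0.662  +2.918  -1.781


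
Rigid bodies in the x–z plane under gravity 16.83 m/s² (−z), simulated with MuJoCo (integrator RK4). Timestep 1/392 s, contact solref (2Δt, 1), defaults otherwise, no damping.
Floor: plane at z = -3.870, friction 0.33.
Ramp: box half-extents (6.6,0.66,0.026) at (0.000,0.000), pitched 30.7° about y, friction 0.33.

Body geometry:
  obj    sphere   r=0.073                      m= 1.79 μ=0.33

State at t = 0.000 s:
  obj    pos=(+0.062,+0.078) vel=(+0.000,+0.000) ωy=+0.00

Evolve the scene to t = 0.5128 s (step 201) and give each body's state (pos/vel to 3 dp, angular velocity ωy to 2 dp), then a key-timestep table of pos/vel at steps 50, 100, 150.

State at t = 0.5128 s:
  obj    pos=(+0.756,-0.334) vel=(+2.706,-1.607) ωy=+43.10

Key-timestep trajectory:
   step    t(s)  obj.x    obj.z    obj.vx   obj.vz 
     50  0.1276   +0.105  +0.053  +0.673  -0.400
    100  0.2551   +0.234  -0.024  +1.346  -0.799
    150  0.3827   +0.449  -0.151  +2.020  -1.199


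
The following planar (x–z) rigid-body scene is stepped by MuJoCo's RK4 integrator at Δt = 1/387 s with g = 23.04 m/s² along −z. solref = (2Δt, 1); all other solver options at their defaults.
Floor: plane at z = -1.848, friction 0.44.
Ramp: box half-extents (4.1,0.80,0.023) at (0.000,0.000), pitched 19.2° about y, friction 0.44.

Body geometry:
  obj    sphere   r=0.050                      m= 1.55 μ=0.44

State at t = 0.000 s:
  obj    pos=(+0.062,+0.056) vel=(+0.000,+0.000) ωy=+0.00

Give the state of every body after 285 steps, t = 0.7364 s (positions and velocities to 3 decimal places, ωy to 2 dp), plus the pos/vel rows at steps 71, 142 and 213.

State at t = 0.7364 s:
  obj    pos=(+1.448,-0.427) vel=(+3.764,-1.311) ωy=+79.71

Key-timestep trajectory:
   step    t(s)  obj.x    obj.z    obj.vx   obj.vz 
     71  0.1835   +0.148  +0.026  +0.938  -0.327
    142  0.3669   +0.406  -0.064  +1.875  -0.653
    213  0.5504   +0.836  -0.214  +2.813  -0.980


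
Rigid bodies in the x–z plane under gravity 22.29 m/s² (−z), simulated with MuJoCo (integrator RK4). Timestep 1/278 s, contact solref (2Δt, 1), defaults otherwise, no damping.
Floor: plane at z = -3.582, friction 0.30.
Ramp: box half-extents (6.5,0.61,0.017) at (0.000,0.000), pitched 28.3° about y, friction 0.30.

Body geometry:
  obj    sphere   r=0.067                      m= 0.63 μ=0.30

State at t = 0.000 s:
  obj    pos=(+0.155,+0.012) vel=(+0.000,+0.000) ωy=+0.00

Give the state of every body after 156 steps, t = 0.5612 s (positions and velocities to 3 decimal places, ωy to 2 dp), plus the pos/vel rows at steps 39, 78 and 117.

State at t = 0.5612 s:
  obj    pos=(+1.202,-0.552) vel=(+3.730,-2.008) ωy=+63.21

Key-timestep trajectory:
   step    t(s)  obj.x    obj.z    obj.vx   obj.vz 
     39  0.1403   +0.220  -0.023  +0.933  -0.502
     78  0.2806   +0.417  -0.129  +1.865  -1.004
    117  0.4209   +0.744  -0.305  +2.797  -1.506


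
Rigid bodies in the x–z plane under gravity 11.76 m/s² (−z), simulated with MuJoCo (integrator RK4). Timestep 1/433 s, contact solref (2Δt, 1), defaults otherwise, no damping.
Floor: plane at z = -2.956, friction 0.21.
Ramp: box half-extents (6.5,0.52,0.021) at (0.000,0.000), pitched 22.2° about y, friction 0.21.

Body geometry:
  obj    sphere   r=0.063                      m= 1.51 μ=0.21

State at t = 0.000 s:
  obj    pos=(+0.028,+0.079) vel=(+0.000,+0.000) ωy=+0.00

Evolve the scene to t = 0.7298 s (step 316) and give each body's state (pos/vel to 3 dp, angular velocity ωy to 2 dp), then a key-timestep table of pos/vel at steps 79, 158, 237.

State at t = 0.7298 s:
  obj    pos=(+0.811,-0.240) vel=(+2.145,-0.875) ωy=+36.76

Key-timestep trajectory:
   step    t(s)  obj.x    obj.z    obj.vx   obj.vz 
     79  0.1824   +0.077  +0.059  +0.536  -0.219
    158  0.3649   +0.224  -0.001  +1.072  -0.438
    237  0.5473   +0.468  -0.100  +1.608  -0.656


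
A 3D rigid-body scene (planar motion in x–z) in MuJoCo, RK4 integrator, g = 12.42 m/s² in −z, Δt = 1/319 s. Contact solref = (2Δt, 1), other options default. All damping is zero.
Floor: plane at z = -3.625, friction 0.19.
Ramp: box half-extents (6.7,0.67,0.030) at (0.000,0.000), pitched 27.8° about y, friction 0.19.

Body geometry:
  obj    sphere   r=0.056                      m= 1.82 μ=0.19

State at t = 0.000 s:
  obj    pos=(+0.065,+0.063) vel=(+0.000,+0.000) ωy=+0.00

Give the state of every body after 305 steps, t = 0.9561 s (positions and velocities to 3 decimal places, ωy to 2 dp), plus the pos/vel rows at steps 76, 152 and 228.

State at t = 0.9561 s:
  obj    pos=(+1.738,-0.819) vel=(+3.500,-1.845) ωy=+70.63

Key-timestep trajectory:
   step    t(s)  obj.x    obj.z    obj.vx   obj.vz 
     76  0.2382   +0.169  +0.008  +0.872  -0.460
    152  0.4765   +0.481  -0.156  +1.744  -0.920
    228  0.7147   +1.000  -0.430  +2.616  -1.379


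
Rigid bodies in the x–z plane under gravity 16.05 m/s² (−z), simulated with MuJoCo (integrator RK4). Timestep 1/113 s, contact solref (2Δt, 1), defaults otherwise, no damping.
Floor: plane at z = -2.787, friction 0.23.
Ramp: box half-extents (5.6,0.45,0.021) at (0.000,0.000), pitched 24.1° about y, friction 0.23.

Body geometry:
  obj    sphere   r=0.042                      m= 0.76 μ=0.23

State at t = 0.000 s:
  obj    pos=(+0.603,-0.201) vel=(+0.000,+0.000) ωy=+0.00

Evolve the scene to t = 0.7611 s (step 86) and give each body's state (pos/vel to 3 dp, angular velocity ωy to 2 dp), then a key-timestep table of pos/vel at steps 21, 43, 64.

State at t = 0.7611 s:
  obj    pos=(+1.841,-0.754) vel=(+3.252,-1.455) ωy=+84.79

Key-timestep trajectory:
   step    t(s)  obj.x    obj.z    obj.vx   obj.vz 
     21  0.1858   +0.677  -0.234  +0.795  -0.355
     43  0.3805   +0.913  -0.339  +1.626  -0.728
     64  0.5664   +1.289  -0.507  +2.420  -1.083


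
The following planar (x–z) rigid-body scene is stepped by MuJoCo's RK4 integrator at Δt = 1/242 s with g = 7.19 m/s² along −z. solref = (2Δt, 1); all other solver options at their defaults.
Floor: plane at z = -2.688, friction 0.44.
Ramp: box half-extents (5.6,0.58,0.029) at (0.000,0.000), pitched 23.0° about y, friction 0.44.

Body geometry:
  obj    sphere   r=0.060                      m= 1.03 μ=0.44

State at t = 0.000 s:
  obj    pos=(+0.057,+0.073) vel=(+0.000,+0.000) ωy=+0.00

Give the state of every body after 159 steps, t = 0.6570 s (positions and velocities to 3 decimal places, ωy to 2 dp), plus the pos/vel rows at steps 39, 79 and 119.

State at t = 0.6570 s:
  obj    pos=(+0.456,-0.097) vel=(+1.214,-0.515) ωy=+21.97

Key-timestep trajectory:
   step    t(s)  obj.x    obj.z    obj.vx   obj.vz 
     39  0.1612   +0.081  +0.062  +0.298  -0.126
     79  0.3264   +0.155  +0.031  +0.603  -0.256
    119  0.4917   +0.280  -0.022  +0.908  -0.386


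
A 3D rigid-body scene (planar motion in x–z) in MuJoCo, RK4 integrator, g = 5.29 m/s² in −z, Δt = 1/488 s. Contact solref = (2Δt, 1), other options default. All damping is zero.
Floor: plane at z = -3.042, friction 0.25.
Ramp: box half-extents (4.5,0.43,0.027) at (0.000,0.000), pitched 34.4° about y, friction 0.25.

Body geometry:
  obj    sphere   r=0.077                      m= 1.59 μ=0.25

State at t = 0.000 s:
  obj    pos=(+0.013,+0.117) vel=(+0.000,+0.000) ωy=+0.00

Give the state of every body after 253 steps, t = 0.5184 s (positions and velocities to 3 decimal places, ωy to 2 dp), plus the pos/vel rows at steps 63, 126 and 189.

State at t = 0.5184 s:
  obj    pos=(+0.250,-0.045) vel=(+0.913,-0.625) ωy=+14.37

Key-timestep trajectory:
   step    t(s)  obj.x    obj.z    obj.vx   obj.vz 
     63  0.1291   +0.028  +0.107  +0.227  -0.156
    126  0.2582   +0.072  +0.077  +0.455  -0.311
    189  0.3873   +0.145  +0.027  +0.682  -0.467


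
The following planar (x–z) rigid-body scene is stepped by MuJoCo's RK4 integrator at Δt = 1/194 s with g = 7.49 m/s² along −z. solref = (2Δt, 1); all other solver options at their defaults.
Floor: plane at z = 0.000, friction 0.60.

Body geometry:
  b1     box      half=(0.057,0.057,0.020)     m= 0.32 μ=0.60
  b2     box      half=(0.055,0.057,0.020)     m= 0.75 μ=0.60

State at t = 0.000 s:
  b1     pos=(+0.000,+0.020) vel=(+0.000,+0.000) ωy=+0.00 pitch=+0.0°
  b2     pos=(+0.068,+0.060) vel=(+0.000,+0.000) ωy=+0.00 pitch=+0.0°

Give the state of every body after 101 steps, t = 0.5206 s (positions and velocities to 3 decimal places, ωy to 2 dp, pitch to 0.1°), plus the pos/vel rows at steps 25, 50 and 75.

State at t = 0.5206 s:
  b1     pos=(+0.000,+0.020) vel=(-0.001,+0.000) ωy=+0.00 pitch=+0.0°
  b2     pos=(+0.077,+0.049) vel=(+0.000,+0.000) ωy=-0.01 pitch=+37.6°

Key-timestep trajectory:
   step    t(s)  b1.x    b1.z    b1.vx   b1.vz   b2.x    b2.z    b2.vx   b2.vz 
     25  0.1289   +0.000  +0.020  +0.000  +0.000   +0.076  +0.053  +0.110  -0.148
     50  0.2577   +0.000  +0.020  -0.003  +0.002   +0.077  +0.049  +0.015  +0.013
     75  0.3866   +0.000  +0.020  -0.001  +0.000   +0.077  +0.049  +0.000  +0.000


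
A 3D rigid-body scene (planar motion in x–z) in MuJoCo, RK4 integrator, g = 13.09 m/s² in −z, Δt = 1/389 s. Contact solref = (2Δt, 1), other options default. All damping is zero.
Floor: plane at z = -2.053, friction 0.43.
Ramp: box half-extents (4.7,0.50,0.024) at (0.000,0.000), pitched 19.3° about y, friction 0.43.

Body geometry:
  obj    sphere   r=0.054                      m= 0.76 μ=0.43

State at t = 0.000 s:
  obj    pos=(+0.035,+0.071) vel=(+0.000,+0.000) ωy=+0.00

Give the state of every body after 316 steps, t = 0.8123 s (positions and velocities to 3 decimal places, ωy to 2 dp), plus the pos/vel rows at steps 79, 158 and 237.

State at t = 0.8123 s:
  obj    pos=(+0.997,-0.267) vel=(+2.369,-0.830) ωy=+46.48

Key-timestep trajectory:
   step    t(s)  obj.x    obj.z    obj.vx   obj.vz 
     79  0.2031   +0.095  +0.049  +0.592  -0.207
    158  0.4062   +0.275  -0.014  +1.185  -0.415
    237  0.6093   +0.576  -0.119  +1.777  -0.622


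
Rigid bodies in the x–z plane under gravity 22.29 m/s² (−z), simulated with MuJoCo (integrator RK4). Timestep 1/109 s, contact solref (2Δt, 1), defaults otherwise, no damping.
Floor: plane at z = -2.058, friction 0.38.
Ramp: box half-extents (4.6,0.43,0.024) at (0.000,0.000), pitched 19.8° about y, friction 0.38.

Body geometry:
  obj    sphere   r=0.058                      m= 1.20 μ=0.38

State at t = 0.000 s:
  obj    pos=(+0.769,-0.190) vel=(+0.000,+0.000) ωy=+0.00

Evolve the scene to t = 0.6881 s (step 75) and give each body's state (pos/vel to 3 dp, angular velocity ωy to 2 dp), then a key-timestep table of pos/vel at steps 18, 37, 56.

State at t = 0.6881 s:
  obj    pos=(+1.970,-0.622) vel=(+3.491,-1.257) ωy=+63.97

Key-timestep trajectory:
   step    t(s)  obj.x    obj.z    obj.vx   obj.vz 
     18  0.1651   +0.838  -0.215  +0.838  -0.302
     37  0.3394   +1.062  -0.295  +1.722  -0.620
     56  0.5138   +1.439  -0.431  +2.607  -0.938


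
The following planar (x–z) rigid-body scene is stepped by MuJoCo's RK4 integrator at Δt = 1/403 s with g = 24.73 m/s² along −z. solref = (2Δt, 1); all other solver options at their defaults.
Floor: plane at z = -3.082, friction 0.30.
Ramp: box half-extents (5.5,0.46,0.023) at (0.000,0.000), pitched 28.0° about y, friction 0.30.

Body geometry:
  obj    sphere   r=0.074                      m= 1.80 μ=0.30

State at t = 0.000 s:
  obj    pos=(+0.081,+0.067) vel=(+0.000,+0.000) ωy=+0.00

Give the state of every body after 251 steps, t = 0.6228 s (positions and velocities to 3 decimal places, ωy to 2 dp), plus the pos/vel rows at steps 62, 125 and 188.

State at t = 0.6228 s:
  obj    pos=(+1.501,-0.688) vel=(+4.561,-2.425) ωy=+69.79

Key-timestep trajectory:
   step    t(s)  obj.x    obj.z    obj.vx   obj.vz 
     62  0.1538   +0.168  +0.021  +1.127  -0.599
    125  0.3102   +0.433  -0.121  +2.271  -1.208
    188  0.4665   +0.878  -0.357  +3.416  -1.816


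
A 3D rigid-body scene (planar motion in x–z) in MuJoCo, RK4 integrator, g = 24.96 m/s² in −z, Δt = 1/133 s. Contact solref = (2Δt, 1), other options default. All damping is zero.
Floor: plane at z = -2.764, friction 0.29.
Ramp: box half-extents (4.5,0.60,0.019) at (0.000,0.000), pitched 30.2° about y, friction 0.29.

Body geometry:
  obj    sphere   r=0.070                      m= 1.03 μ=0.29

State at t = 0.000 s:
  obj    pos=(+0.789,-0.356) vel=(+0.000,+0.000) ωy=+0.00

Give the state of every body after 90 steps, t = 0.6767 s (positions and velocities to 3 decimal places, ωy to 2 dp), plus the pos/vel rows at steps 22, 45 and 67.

State at t = 0.6767 s:
  obj    pos=(+2.564,-1.389) vel=(+5.245,-3.053) ωy=+86.66

Key-timestep trajectory:
   step    t(s)  obj.x    obj.z    obj.vx   obj.vz 
     22  0.1654   +0.895  -0.418  +1.283  -0.746
     45  0.3383   +1.233  -0.615  +2.623  -1.527
     67  0.5038   +1.773  -0.929  +3.905  -2.273


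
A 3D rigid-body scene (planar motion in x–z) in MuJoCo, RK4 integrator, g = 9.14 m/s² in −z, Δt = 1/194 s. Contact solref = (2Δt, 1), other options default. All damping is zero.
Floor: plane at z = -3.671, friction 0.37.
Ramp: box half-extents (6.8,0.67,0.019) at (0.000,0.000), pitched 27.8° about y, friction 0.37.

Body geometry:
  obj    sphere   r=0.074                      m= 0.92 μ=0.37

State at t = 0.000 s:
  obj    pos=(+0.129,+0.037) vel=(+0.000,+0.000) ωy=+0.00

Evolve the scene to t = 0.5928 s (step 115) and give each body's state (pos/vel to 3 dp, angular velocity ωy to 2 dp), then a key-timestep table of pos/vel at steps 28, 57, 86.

State at t = 0.5928 s:
  obj    pos=(+0.602,-0.212) vel=(+1.597,-0.842) ωy=+24.38

Key-timestep trajectory:
   step    t(s)  obj.x    obj.z    obj.vx   obj.vz 
     28  0.1443   +0.157  +0.022  +0.389  -0.205
     57  0.2938   +0.245  -0.024  +0.792  -0.417
     86  0.4433   +0.394  -0.102  +1.194  -0.630


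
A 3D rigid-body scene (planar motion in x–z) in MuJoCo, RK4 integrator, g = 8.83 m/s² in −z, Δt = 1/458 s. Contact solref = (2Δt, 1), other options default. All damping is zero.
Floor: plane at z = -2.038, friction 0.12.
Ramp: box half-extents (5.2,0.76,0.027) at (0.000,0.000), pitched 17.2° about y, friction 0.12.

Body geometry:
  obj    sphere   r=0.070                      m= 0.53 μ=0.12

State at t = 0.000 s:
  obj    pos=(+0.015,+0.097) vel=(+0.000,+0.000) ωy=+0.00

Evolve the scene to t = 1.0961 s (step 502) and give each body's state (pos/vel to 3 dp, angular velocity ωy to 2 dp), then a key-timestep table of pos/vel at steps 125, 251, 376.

State at t = 1.0961 s:
  obj    pos=(+1.085,-0.234) vel=(+1.953,-0.605) ωy=+29.20

Key-timestep trajectory:
   step    t(s)  obj.x    obj.z    obj.vx   obj.vz 
    125  0.2729   +0.081  +0.076  +0.486  -0.151
    251  0.5480   +0.283  +0.014  +0.976  -0.302
    376  0.8210   +0.615  -0.089  +1.463  -0.453


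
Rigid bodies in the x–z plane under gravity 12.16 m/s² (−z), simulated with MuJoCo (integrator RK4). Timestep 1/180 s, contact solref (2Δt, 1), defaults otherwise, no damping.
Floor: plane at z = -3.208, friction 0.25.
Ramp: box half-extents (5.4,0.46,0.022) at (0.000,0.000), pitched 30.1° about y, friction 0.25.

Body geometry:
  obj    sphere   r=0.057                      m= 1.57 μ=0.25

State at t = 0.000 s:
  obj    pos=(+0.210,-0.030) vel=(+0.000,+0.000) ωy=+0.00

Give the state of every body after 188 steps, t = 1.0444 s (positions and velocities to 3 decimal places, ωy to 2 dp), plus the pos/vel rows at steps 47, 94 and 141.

State at t = 1.0444 s:
  obj    pos=(+2.266,-1.222) vel=(+3.936,-2.282) ωy=+79.80

Key-timestep trajectory:
   step    t(s)  obj.x    obj.z    obj.vx   obj.vz 
     47  0.2611   +0.338  -0.105  +0.984  -0.571
     94  0.5222   +0.724  -0.328  +1.968  -1.141
    141  0.7833   +1.366  -0.701  +2.952  -1.711


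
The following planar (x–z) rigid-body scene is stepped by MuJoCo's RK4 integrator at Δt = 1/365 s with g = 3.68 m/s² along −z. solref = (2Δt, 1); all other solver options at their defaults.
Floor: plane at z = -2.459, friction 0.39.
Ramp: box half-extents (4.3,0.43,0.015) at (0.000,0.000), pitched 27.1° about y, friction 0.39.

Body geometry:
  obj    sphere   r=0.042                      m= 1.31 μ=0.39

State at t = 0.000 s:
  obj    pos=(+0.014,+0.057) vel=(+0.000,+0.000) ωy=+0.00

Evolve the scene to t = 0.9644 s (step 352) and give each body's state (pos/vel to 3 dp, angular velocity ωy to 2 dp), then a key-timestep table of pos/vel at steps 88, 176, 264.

State at t = 0.9644 s:
  obj    pos=(+0.510,-0.197) vel=(+1.028,-0.526) ωy=+27.49

Key-timestep trajectory:
   step    t(s)  obj.x    obj.z    obj.vx   obj.vz 
     88  0.2411   +0.045  +0.041  +0.257  -0.132
    176  0.4822   +0.138  -0.007  +0.514  -0.263
    264  0.7233   +0.293  -0.086  +0.771  -0.395


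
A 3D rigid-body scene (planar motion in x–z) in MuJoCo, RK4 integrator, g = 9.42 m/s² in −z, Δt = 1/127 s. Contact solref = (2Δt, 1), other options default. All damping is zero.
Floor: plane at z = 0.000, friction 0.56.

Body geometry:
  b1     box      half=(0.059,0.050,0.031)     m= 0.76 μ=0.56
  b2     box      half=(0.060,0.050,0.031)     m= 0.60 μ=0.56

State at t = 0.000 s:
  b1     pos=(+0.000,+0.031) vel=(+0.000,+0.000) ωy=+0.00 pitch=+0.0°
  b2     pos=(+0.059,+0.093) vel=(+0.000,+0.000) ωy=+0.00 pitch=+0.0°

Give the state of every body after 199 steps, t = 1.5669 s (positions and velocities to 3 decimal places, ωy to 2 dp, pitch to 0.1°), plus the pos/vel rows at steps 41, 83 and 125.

State at t = 1.5669 s:
  b1     pos=(+0.000,+0.031) vel=(+0.000,+0.000) ωy=+0.00 pitch=+0.0°
  b2     pos=(+0.209,+0.031) vel=(+0.000,+0.000) ωy=+0.00 pitch=+180.0°

Key-timestep trajectory:
   step    t(s)  b1.x    b1.z    b1.vx   b1.vz   b2.x    b2.z    b2.vx   b2.vz 
     41  0.3228   +0.000  +0.031  +0.000  +0.000   +0.060  +0.093  +0.014  -0.001
     83  0.6535   +0.000  +0.031  +0.000  +0.000   +0.096  +0.064  +0.352  -0.030
    125  0.9843   +0.000  +0.031  +0.000  +0.000   +0.155  +0.067  +0.121  -0.014


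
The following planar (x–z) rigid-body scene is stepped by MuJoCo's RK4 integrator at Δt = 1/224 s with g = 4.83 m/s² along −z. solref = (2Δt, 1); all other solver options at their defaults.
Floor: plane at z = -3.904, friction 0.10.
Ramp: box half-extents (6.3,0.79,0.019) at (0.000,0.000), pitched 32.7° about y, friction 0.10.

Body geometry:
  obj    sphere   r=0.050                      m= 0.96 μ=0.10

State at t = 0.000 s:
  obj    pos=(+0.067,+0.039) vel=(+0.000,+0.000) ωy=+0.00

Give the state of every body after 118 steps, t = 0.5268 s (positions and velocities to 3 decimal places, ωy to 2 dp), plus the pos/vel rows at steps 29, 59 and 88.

State at t = 0.5268 s:
  obj    pos=(+0.324,-0.126) vel=(+0.980,-0.620) ωy=+10.74

Key-timestep trajectory:
   step    t(s)  obj.x    obj.z    obj.vx   obj.vz 
     29  0.1295   +0.083  +0.029  +0.240  -0.154
     59  0.2634   +0.131  -0.002  +0.482  -0.326
     88  0.3929   +0.210  -0.053  +0.731  -0.462
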